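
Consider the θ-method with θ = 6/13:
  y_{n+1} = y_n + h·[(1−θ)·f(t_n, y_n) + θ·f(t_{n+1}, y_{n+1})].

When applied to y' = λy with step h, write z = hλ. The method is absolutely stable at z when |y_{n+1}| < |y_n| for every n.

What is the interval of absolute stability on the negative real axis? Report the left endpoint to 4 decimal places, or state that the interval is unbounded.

(-26.0000, 0).

Test eqn y'=λy, z=hλ:
  y_{n+1} = y_n + z·[7/13·y_n + 6/13·y_{n+1}] ⇒ (1 − 6/13z)y_{n+1} = (1 + 7/13z)y_n
  so R(z) = (1 + 7/13z)/(1 − 6/13z).

Find x<0 with |R(x)|<1.
x=-0.66: |R|=0.4941
R=−1: 1+7/13x = −1+6/13x ⇒ -1/13x=2 ⇒ x=2/(-1/13)=-26.0000
Confirm numerically:
  x=-25.524: |R|=0.99714 <1
  x=-17.619: |R|=0.92940 <1
  x=-16.980: |R|=0.92148 <1
  x=-26.385: |R|=1.00225 >1
  x=-26.306: |R|=1.00179 >1
Interval (-26.0000, 0).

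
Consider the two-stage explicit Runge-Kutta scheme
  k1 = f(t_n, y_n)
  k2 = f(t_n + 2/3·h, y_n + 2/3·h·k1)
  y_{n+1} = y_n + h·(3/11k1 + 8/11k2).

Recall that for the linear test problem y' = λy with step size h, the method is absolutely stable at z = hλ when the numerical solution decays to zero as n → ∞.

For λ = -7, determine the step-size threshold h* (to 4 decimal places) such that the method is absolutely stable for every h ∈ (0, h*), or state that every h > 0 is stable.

(-2.0625,0); λ=-7 ⇒ h* = (33/16)/7 = 0.2946.

Set f=λy, z=hλ:
  k1=λy_n ⇒ h·k1=z·y_n;  k2=λ(1+2/3z)y_n ⇒ h·k2=z(1+2/3z)y_n
  y_{n+1}/y_n = 1 + 3/11z + 8/11z(1+2/3z) = 1 + z + 16/33z²
  so R(z) = 1 + z + 16/33z².

Need |R(x)|<1, x<0.
x=-0.57: |R|=0.5875
R=1: x+16/33x²=0 ⇒ x=−33/16=-2.0625; min R=1−1/(4·16/33)=0.4844>−1
Confirm numerically:
  x=-1.321: |R|=0.52508 <1
  x=-1.117: |R|=0.48794 <1
  x=-1.115: |R|=0.48778 <1
  x=-0.895: |R|=0.49338 <1
  x=-2.585: |R|=1.65487 >1
  x=-2.254: |R|=1.20928 >1
Stable set (-2.0625, 0).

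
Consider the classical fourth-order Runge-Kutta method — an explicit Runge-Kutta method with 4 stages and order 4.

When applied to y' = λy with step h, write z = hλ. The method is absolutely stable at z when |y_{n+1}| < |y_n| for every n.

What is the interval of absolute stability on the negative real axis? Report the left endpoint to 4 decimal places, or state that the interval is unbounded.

Test eqn y'=λy, z=hλ:
  order 4, 4-stage ⇒ R(z)=1+z+z^2/2+z^3/6+z^4/24
  (e.g. R(-1.66)=0.27181, |R|=0.27181)

Need |R(x)|<1, x<0.
x=-1.66: |R|=0.2718
|R(-1.97)|=0.3238 |R(-1.63)|=0.2708 |R(-1.25)|=0.3075
Bisect:
  x_lo=-3.4635 |R|=2.6058  x_hi=-0.3803 |R|=0.6837
  mid=-1.92192 |R|=0.31028 →hi
  mid=-2.69272 |R|=0.86917 →hi
  mid=-3.07813 |R|=1.53905 →lo
  mid=-2.88543 |R|=1.16177 →lo
  mid=-2.78908 |R|=1.00572 →lo
  mid=-2.74090 |R|=0.93511 →hi
  mid=-2.76499 |R|=0.96981 →hi
  mid=-2.77703 |R|=0.98761 →hi
  mid=-2.78305 |R|=0.99663 →hi
  mid=-2.78606 |R|=1.00116 →lo
  ...
  [-2.78531,-2.78512] ⇒ x*=-2.7853
So |R|<1 on (-2.7853, 0).

(-2.7853, 0).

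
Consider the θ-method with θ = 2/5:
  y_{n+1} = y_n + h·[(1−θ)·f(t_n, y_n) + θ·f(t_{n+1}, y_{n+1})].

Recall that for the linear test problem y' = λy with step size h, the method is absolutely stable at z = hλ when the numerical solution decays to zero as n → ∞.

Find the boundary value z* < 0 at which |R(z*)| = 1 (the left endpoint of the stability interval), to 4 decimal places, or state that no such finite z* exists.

z* = -10.0000.

Set f=λy, z=hλ:
  y_{n+1} = y_n + z·[3/5·y_n + 2/5·y_{n+1}] ⇒ (1 − 2/5z)y_{n+1} = (1 + 3/5z)y_n
  so R(z) = (1 + 3/5z)/(1 − 2/5z).

Solve |R(x)|<1 on ℝ⁻.
x=-0.94: |R|=0.3169
R=−1: 1+3/5x = −1+2/5x ⇒ -1/5x=2 ⇒ x=2/(-1/5)=-10.0000
Confirm numerically:
  x=-8.042: |R|=0.90713 <1
  x=-7.085: |R|=0.84794 <1
  x=-4.315: |R|=0.58291 <1
  x=-4.187: |R|=0.56535 <1
  x=-10.385: |R|=1.01494 >1
  x=-10.254: |R|=1.00996 >1
Interval (-10.0000, 0).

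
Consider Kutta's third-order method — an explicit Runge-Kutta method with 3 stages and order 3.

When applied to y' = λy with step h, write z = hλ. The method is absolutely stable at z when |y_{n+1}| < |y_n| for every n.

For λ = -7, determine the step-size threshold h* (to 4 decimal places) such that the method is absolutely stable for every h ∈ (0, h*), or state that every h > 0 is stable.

(-2.5127,0); λ=-7 ⇒ h* = 0.3590.

Test eqn y'=λy, z=hλ:
  order 3, 3-stage ⇒ R(z)=1+z+z^2/2+z^3/6
  (e.g. R(-1.4)=0.12267, |R|=0.12267)

Solve |R(x)|<1 on ℝ⁻.
x=-1.4: |R|=0.1227
|R(-2.61)|=1.1672 |R(-1.96)|=0.2941 |R(-1.8)|=0.1520
Bisect:
  x_lo=-3.0121 |R|=2.0304  x_hi=-0.2591 |R|=0.7716
  mid=-1.63559 |R|=0.02726 →hi
  mid=-2.32385 |R|=0.71528 →hi
  mid=-2.66798 |R|=1.27408 →lo
  mid=-2.49591 |R|=0.97254 →hi
  mid=-2.58195 |R|=1.11746 →lo
  mid=-2.53893 |R|=1.04357 →lo
  mid=-2.51742 |R|=1.00771 →lo
  mid=-2.50667 |R|=0.99004 →hi
  mid=-2.51205 |R|=0.99885 →hi
  ...
  [-2.51289,-2.51272] ⇒ x*=-2.5127
Interval (-2.5127, 0).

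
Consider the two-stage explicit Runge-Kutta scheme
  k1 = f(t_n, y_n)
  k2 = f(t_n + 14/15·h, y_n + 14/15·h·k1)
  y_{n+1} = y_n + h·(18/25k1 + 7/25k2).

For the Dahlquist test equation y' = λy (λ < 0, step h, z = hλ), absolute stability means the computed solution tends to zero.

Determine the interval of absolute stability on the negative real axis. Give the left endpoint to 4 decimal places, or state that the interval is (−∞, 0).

(-3.8265, 0).

With y'=λy (z=hλ):
  k1=λy_n ⇒ h·k1=z·y_n;  k2=λ(1+14/15z)y_n ⇒ h·k2=z(1+14/15z)y_n
  y_{n+1}/y_n = 1 + 18/25z + 7/25z(1+14/15z) = 1 + z + 98/375z²
  so R(z) = 1 + z + 98/375z².

Boundary: |R(x)|=1, x<0.
x=-0.31: |R|=0.7151
R=1: x+98/375x²=0 ⇒ x=−375/98=-3.8265; min R=1−1/(4·98/375)=0.0434>−1
Confirm numerically:
  x=-3.608: |R|=0.79395 <1
  x=-3.172: |R|=0.45743 <1
  x=-2.941: |R|=0.31940 <1
  x=-2.725: |R|=0.21556 <1
  x=-4.278: |R|=1.50474 >1
  x=-4.181: |R|=1.38731 >1
  x=-3.876: |R|=1.05011 >1
Stable set (-3.8265, 0).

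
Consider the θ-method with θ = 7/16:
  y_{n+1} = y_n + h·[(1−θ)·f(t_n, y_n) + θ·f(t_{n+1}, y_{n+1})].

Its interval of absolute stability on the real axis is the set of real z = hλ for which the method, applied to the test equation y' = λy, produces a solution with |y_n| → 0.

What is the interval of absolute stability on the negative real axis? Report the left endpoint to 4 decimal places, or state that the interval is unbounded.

With y'=λy (z=hλ):
  y_{n+1} = y_n + z·[9/16·y_n + 7/16·y_{n+1}] ⇒ (1 − 7/16z)y_{n+1} = (1 + 9/16z)y_n
  ⇒ R(z) = (1 + 9/16z)/(1 − 7/16z).

Find x<0 with |R(x)|<1.
x=-0.87: |R|=0.3699
R=−1: 1+9/16x = −1+7/16x ⇒ -1/8x=2 ⇒ x=2/(-1/8)=-16.0000
Confirm numerically:
  x=-12.675: |R|=0.93650 <1
  x=-11.281: |R|=0.90062 <1
  x=-11.145: |R|=0.89672 <1
  x=-7.533: |R|=0.75362 <1
  x=-16.307: |R|=1.00472 >1
  x=-16.070: |R|=1.00109 >1
Interval (-16.0000, 0).

z∈(-16.0000,0).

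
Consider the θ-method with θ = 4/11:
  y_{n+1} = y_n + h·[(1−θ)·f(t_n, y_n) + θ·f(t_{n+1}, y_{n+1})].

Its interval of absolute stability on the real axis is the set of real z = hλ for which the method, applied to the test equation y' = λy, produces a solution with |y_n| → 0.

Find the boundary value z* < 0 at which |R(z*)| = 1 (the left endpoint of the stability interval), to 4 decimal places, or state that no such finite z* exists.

z* = -7.3333.

Test eqn y'=λy, z=hλ:
  y_{n+1} = y_n + z·[7/11·y_n + 4/11·y_{n+1}] ⇒ (1 − 4/11z)y_{n+1} = (1 + 7/11z)y_n
  so R(z) = (1 + 7/11z)/(1 − 4/11z).

Boundary: |R(x)|=1, x<0.
x=-1.23: |R|=0.1501
R=−1: 1+7/11x = −1+4/11x ⇒ -3/11x=2 ⇒ x=2/(-3/11)=-7.3333
Confirm numerically:
  x=-6.855: |R|=0.96265 <1
  x=-6.824: |R|=0.96010 <1
  x=-3.919: |R|=0.61602 <1
  x=-7.850: |R|=1.03656 >1
  x=-7.603: |R|=1.01954 >1
So |R|<1 on (-7.3333, 0).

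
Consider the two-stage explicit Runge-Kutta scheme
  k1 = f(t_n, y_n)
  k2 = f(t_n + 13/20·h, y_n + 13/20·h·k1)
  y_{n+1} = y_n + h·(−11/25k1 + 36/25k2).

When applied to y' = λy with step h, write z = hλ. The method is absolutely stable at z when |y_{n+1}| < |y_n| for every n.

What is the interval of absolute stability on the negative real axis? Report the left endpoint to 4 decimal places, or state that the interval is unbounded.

z∈(-1.0684,0).

Test eqn y'=λy, z=hλ:
  k1=λy_n ⇒ h·k1=z·y_n;  k2=λ(1+13/20z)y_n ⇒ h·k2=z(1+13/20z)y_n
  y_{n+1}/y_n = 1 − 11/25z + 36/25z(1+13/20z) = 1 + z + 117/125z²
  Hence R(z) = 1 + z + 117/125z².

Boundary: |R(x)|=1, x<0.
x=-1.41: |R|=1.4509
R=1: x+117/125x²=0 ⇒ x=−125/117=-1.0684; min R=1−1/(4·117/125)=0.7329>−1
Confirm numerically:
  x=-0.611: |R|=0.73843 <1
  x=-0.509: |R|=0.73350 <1
  x=-0.462: |R|=0.73778 <1
  x=-1.628: |R|=1.85276 >1
  x=-1.243: |R|=1.20317 >1
  x=-1.136: |R|=1.07190 >1
So |R|<1 on (-1.0684, 0).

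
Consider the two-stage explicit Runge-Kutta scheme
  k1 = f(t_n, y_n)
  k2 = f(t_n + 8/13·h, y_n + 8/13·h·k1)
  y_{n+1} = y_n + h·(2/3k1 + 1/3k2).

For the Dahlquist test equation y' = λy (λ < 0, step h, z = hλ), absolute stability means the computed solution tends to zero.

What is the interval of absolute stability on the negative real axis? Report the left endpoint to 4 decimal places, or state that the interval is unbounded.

(-4.8750, 0).

With y'=λy (z=hλ):
  k1=λy_n ⇒ h·k1=z·y_n;  k2=λ(1+8/13z)y_n ⇒ h·k2=z(1+8/13z)y_n
  y_{n+1}/y_n = 1 + 2/3z + 1/3z(1+8/13z) = 1 + z + 8/39z²
  Hence R(z) = 1 + z + 8/39z².

Need |R(x)|<1, x<0.
x=-1.7: |R|=0.1072
R=1: x+8/39x²=0 ⇒ x=−39/8=-4.8750; min R=1−1/(4·8/39)=-0.2188>−1
Confirm numerically:
  x=-3.822: |R|=0.17445 <1
  x=-2.898: |R|=0.17525 <1
  x=-2.311: |R|=0.21547 <1
  x=-2.139: |R|=0.20047 <1
  x=-5.460: |R|=1.65520 >1
  x=-5.240: |R|=1.39233 >1
  x=-5.073: |R|=1.20604 >1
So |R|<1 on (-4.8750, 0).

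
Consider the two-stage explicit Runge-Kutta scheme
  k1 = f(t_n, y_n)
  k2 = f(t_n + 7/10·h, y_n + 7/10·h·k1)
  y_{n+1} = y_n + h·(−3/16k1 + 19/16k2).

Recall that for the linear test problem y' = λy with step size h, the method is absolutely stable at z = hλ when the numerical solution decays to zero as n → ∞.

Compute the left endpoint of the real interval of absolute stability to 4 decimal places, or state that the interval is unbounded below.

z* = -1.2030.

With y'=λy (z=hλ):
  k1=λy_n ⇒ h·k1=z·y_n;  k2=λ(1+7/10z)y_n ⇒ h·k2=z(1+7/10z)y_n
  y_{n+1}/y_n = 1 − 3/16z + 19/16z(1+7/10z) = 1 + z + 133/160z²
  ⇒ R(z) = 1 + z + 133/160z².

Solve |R(x)|<1 on ℝ⁻.
x=-1.68: |R|=1.6661
R=1: x+133/160x²=0 ⇒ x=−160/133=-1.2030; min R=1−1/(4·133/160)=0.6992>−1
Confirm numerically:
  x=-0.791: |R|=0.72910 <1
  x=-0.786: |R|=0.72754 <1
  x=-0.565: |R|=0.70036 <1
  x=-1.552: |R|=1.45024 >1
  x=-1.531: |R|=1.41742 >1
  x=-1.523: |R|=1.40511 >1
So |R|<1 on (-1.2030, 0).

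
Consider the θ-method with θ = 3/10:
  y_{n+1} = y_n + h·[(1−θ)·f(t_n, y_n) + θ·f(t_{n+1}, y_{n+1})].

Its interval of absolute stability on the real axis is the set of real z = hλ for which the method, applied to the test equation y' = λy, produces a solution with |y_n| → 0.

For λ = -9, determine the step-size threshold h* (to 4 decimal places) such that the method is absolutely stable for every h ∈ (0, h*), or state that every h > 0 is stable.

(-5.0000,0); λ=-9 ⇒ h* = (5)/9 = 0.5556.

On y'=λy, z=hλ:
  y_{n+1} = y_n + z·[7/10·y_n + 3/10·y_{n+1}] ⇒ (1 − 3/10z)y_{n+1} = (1 + 7/10z)y_n
  R(z) = (1 + 7/10z)/(1 − 3/10z).

Solve |R(x)|<1 on ℝ⁻.
x=-0.46: |R|=0.5958
R=−1: 1+7/10x = −1+3/10x ⇒ -2/5x=2 ⇒ x=2/(-2/5)=-5.0000
Confirm numerically:
  x=-4.817: |R|=0.97006 <1
  x=-4.628: |R|=0.93770 <1
  x=-3.372: |R|=0.67628 <1
  x=-2.137: |R|=0.30218 <1
  x=-5.461: |R|=1.06989 >1
  x=-5.303: |R|=1.04678 >1
  x=-5.270: |R|=1.04184 >1
Interval (-5.0000, 0).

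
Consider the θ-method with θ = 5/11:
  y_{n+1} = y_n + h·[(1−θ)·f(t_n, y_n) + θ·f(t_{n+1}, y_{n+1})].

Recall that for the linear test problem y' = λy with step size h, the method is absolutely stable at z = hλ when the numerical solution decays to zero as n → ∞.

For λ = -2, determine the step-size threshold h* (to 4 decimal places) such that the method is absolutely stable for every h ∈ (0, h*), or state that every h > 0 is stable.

(-22.0000,0); λ=-2 ⇒ h* = (22)/2 = 11.0000.

Set f=λy, z=hλ:
  y_{n+1} = y_n + z·[6/11·y_n + 5/11·y_{n+1}] ⇒ (1 − 5/11z)y_{n+1} = (1 + 6/11z)y_n
  so R(z) = (1 + 6/11z)/(1 − 5/11z).

Boundary: |R(x)|=1, x<0.
x=-1.79: |R|=0.0130
R=−1: 1+6/11x = −1+5/11x ⇒ -1/11x=2 ⇒ x=2/(-1/11)=-22.0000
Confirm numerically:
  x=-19.530: |R|=0.97727 <1
  x=-17.273: |R|=0.95145 <1
  x=-16.851: |R|=0.94595 <1
  x=-10.090: |R|=0.80618 <1
  x=-22.558: |R|=1.00451 >1
  x=-22.437: |R|=1.00355 >1
So |R|<1 on (-22.0000, 0).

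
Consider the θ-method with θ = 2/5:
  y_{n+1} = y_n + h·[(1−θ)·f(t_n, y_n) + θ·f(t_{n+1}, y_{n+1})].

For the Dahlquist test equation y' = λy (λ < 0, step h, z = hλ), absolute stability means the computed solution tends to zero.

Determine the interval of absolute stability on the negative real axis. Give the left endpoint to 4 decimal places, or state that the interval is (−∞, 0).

Set f=λy, z=hλ:
  y_{n+1} = y_n + z·[3/5·y_n + 2/5·y_{n+1}] ⇒ (1 − 2/5z)y_{n+1} = (1 + 3/5z)y_n
  Hence R(z) = (1 + 3/5z)/(1 − 2/5z).

Solve |R(x)|<1 on ℝ⁻.
x=-1.31: |R|=0.1404
R=−1: 1+3/5x = −1+2/5x ⇒ -1/5x=2 ⇒ x=2/(-1/5)=-10.0000
Confirm numerically:
  x=-9.813: |R|=0.99241 <1
  x=-9.785: |R|=0.99125 <1
  x=-9.154: |R|=0.96370 <1
  x=-5.529: |R|=0.72157 <1
  x=-10.412: |R|=1.01595 >1
  x=-10.277: |R|=1.01084 >1
  x=-10.226: |R|=1.00888 >1
So |R|<1 on (-10.0000, 0).

(-10.0000, 0).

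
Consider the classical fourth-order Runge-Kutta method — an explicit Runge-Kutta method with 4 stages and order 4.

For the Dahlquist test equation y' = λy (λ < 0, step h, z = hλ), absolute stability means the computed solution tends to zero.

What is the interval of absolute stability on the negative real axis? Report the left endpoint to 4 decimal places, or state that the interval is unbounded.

(-2.7853, 0).

With y'=λy (z=hλ):
  order 4, 4-stage ⇒ R(z)=1+z+z^2/2+z^3/6+z^4/24
  (e.g. R(-0.85)=0.43065, |R|=0.43065)

Need |R(x)|<1, x<0.
x=-0.85: |R|=0.4306
|R(-3)|=1.3750 |R(-2.89)|=1.1697 |R(-2.82)|=1.0536
Bisect:
  x_lo=-3.6527 |R|=3.3134  x_hi=-0.3502 |R|=0.7046
  mid=-2.00148 |R|=0.33383 →hi
  mid=-2.82711 |R|=1.06490 →lo
  mid=-2.41430 |R|=0.57033 →hi
  mid=-2.62071 |R|=0.77891 →hi
  mid=-2.72391 |R|=0.91133 →hi
  mid=-2.77551 |R|=0.98535 →hi
  mid=-2.80131 |R|=1.02442 →lo
  mid=-2.78841 |R|=1.00471 →lo
  mid=-2.78196 |R|=0.99499 →hi
  mid=-2.78519 |R|=0.99984 →hi
  ...
  [-2.78539,-2.78519] ⇒ x*=-2.7853
Interval (-2.7853, 0).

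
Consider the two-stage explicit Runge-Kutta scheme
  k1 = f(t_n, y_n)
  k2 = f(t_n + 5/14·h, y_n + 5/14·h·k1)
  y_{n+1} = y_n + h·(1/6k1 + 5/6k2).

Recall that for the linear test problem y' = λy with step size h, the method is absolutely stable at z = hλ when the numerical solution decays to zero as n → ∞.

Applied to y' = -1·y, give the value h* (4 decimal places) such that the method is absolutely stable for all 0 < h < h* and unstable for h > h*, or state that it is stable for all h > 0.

Set f=λy, z=hλ:
  k1=λy_n ⇒ h·k1=z·y_n;  k2=λ(1+5/14z)y_n ⇒ h·k2=z(1+5/14z)y_n
  y_{n+1}/y_n = 1 + 1/6z + 5/6z(1+5/14z) = 1 + z + 25/84z²
  so R(z) = 1 + z + 25/84z².

Boundary: |R(x)|=1, x<0.
x=-1.78: |R|=0.1630
R=1: x+25/84x²=0 ⇒ x=−84/25=-3.3600; min R=1−1/(4·25/84)=0.1600>−1
Confirm numerically:
  x=-3.067: |R|=0.73255 <1
  x=-2.555: |R|=0.38786 <1
  x=-2.446: |R|=0.33463 <1
  x=-2.240: |R|=0.25333 <1
  x=-3.761: |R|=1.44886 >1
  x=-3.648: |R|=1.31269 >1
So |R|<1 on (-3.3600, 0).

(-3.3600,0); λ=-1 ⇒ h* = (84/25)/1 = 3.3600.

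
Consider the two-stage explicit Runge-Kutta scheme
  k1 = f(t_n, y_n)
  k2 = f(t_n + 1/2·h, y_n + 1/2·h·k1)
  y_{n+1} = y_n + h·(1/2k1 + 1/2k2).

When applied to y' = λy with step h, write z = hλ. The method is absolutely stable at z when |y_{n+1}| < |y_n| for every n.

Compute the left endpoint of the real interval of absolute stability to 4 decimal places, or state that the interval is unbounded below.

With y'=λy (z=hλ):
  k1=λy_n ⇒ h·k1=z·y_n;  k2=λ(1+1/2z)y_n ⇒ h·k2=z(1+1/2z)y_n
  y_{n+1}/y_n = 1 + 1/2z + 1/2z(1+1/2z) = 1 + z + 1/4z²
  R(z) = 1 + z + 1/4z².

Need |R(x)|<1, x<0.
x=-0.5: |R|=0.5625
R=1: x+1/4x²=0 ⇒ x=−4=-4.0000; min R=1−1/(4·1/4)=0.0000>−1
Confirm numerically:
  x=-2.595: |R|=0.08851 <1
  x=-2.482: |R|=0.05808 <1
  x=-2.219: |R|=0.01199 <1
  x=-4.588: |R|=1.67444 >1
  x=-4.202: |R|=1.21220 >1
  x=-4.112: |R|=1.11514 >1
Interval (-4.0000, 0).

left endpoint -4.0000.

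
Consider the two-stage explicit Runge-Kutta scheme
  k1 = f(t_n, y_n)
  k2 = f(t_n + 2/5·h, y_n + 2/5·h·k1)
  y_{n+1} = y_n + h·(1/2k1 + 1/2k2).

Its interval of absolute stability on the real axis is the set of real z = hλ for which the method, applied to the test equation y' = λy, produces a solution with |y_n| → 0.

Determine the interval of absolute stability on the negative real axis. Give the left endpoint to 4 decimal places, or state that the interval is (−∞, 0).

(-5.0000, 0).

Set f=λy, z=hλ:
  k1=λy_n ⇒ h·k1=z·y_n;  k2=λ(1+2/5z)y_n ⇒ h·k2=z(1+2/5z)y_n
  y_{n+1}/y_n = 1 + 1/2z + 1/2z(1+2/5z) = 1 + z + 1/5z²
  R(z) = 1 + z + 1/5z².

Need |R(x)|<1, x<0.
x=-0.85: |R|=0.2945
R=1: x+1/5x²=0 ⇒ x=−5=-5.0000; min R=1−1/(4·1/5)=-0.2500>−1
Confirm numerically:
  x=-4.917: |R|=0.91838 <1
  x=-4.366: |R|=0.44639 <1
  x=-2.949: |R|=0.20968 <1
  x=-2.725: |R|=0.23987 <1
  x=-5.564: |R|=1.62762 >1
  x=-5.206: |R|=1.21449 >1
  x=-5.100: |R|=1.10200 >1
So |R|<1 on (-5.0000, 0).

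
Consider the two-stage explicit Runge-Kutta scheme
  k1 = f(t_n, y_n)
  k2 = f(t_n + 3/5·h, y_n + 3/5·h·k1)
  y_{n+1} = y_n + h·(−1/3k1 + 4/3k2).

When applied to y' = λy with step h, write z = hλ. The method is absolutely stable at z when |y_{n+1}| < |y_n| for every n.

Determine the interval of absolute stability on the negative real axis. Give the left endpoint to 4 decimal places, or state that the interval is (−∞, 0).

On y'=λy, z=hλ:
  k1=λy_n ⇒ h·k1=z·y_n;  k2=λ(1+3/5z)y_n ⇒ h·k2=z(1+3/5z)y_n
  y_{n+1}/y_n = 1 − 1/3z + 4/3z(1+3/5z) = 1 + z + 4/5z²
  Hence R(z) = 1 + z + 4/5z².

Boundary: |R(x)|=1, x<0.
x=-1.49: |R|=1.2861
R=1: x+4/5x²=0 ⇒ x=−5/4=-1.2500; min R=1−1/(4·4/5)=0.6875>−1
Confirm numerically:
  x=-1.091: |R|=0.86122 <1
  x=-0.822: |R|=0.71855 <1
  x=-0.729: |R|=0.69615 <1
  x=-0.627: |R|=0.68750 <1
  x=-1.576: |R|=1.41102 >1
  x=-1.376: |R|=1.13870 >1
  x=-1.277: |R|=1.02758 >1
Interval (-1.2500, 0).

z∈(-1.2500,0).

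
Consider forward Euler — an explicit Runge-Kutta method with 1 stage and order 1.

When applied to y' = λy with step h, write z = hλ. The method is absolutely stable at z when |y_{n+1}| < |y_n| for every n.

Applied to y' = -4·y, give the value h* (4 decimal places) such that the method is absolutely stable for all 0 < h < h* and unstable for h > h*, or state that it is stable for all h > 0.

With y'=λy (z=hλ):
  order 1, 1-stage ⇒ R(z)=1+z
  (e.g. R(-0.78)=0.22000, |R|=0.22000)

Boundary: |R(x)|=1, x<0.
x=-0.78: |R|=0.2200
|R(-2.14)|=1.1400 |R(-2.09)|=1.0900 |R(-0.69)|=0.3100
Bisect:
  x_lo=-2.3364 |R|=1.3364  x_hi=-0.2946 |R|=0.7054
  mid=-1.31551 |R|=0.31551 →hi
  mid=-1.82597 |R|=0.82597 →hi
  mid=-2.08119 |R|=1.08119 →lo
  mid=-1.95358 |R|=0.95358 →hi
  mid=-2.01739 |R|=1.01739 →lo
  mid=-1.98548 |R|=0.98548 →hi
  mid=-2.00144 |R|=1.00144 →lo
  ...
  [-2.00006,-1.99994] ⇒ x*=-2.0000
So |R|<1 on (-2.0000, 0).

(-2.0000,0); λ=-4 ⇒ h* = 0.5000.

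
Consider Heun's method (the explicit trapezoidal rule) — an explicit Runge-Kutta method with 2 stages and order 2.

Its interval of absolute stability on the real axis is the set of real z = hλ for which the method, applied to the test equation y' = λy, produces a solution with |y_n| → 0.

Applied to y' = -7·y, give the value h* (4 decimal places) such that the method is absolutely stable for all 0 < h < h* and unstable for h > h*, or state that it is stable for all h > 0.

(-2.0000,0); λ=-7 ⇒ h* = 0.2857.

On y'=λy, z=hλ:
  order 2, 2-stage ⇒ R(z)=1+z+z^2/2
  (e.g. R(-1.28)=0.53920, |R|=0.53920)

Solve |R(x)|<1 on ℝ⁻.
x=-1.28: |R|=0.5392
|R(-2.2)|=1.2200 |R(-1.53)|=0.6404 |R(-0.82)|=0.5162
Bisect:
  x_lo=-2.8381 |R|=2.1894  x_hi=-0.1908 |R|=0.8274
  mid=-1.51447 |R|=0.63234 →hi
  mid=-2.17630 |R|=1.19185 →lo
  mid=-1.84539 |R|=0.85734 →hi
  mid=-2.01085 |R|=1.01090 →lo
  mid=-1.92812 |R|=0.93070 →hi
  mid=-1.96948 |R|=0.96995 →hi
  mid=-1.99016 |R|=0.99021 →hi
  mid=-2.00050 |R|=1.00050 →lo
  mid=-1.99533 |R|=0.99534 →hi
  ...
  [-2.00002,-1.99986] ⇒ x*=-2.0000
Stable set (-2.0000, 0).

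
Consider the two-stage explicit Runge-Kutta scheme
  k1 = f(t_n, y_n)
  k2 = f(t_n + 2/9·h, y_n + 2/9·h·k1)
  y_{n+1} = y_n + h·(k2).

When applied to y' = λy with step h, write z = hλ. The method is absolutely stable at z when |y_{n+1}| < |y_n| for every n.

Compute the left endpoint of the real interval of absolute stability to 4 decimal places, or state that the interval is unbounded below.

left endpoint -4.5000.

Test eqn y'=λy, z=hλ:
  k1=λy_n ⇒ h·k1=z·y_n;  k2=λ(1+2/9z)y_n ⇒ h·k2=z(1+2/9z)y_n
  y_{n+1}/y_n = 1 + z(1+2/9z) = 1 + z + 2/9z²
  R(z) = 1 + z + 2/9z².

Solve |R(x)|<1 on ℝ⁻.
x=-1.42: |R|=0.0281
R=1: x+2/9x²=0 ⇒ x=−9/2=-4.5000; min R=1−1/(4·2/9)=-0.1250>−1
Confirm numerically:
  x=-3.535: |R|=0.24194 <1
  x=-2.883: |R|=0.03596 <1
  x=-2.305: |R|=0.12433 <1
  x=-4.903: |R|=1.43909 >1
  x=-4.851: |R|=1.37838 >1
  x=-4.783: |R|=1.30080 >1
So |R|<1 on (-4.5000, 0).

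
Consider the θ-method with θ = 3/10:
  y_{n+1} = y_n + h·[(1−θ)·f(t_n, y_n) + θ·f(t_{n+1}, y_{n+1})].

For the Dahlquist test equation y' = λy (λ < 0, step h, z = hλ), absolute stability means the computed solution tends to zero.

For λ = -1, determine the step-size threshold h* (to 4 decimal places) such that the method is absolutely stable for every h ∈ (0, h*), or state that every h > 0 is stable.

(-5.0000,0); λ=-1 ⇒ h* = (5)/1 = 5.0000.

With y'=λy (z=hλ):
  y_{n+1} = y_n + z·[7/10·y_n + 3/10·y_{n+1}] ⇒ (1 − 3/10z)y_{n+1} = (1 + 7/10z)y_n
  Hence R(z) = (1 + 7/10z)/(1 − 3/10z).

Need |R(x)|<1, x<0.
x=-0.56: |R|=0.5205
R=−1: 1+7/10x = −1+3/10x ⇒ -2/5x=2 ⇒ x=2/(-2/5)=-5.0000
Confirm numerically:
  x=-4.540: |R|=0.92210 <1
  x=-3.203: |R|=0.63343 <1
  x=-2.350: |R|=0.37830 <1
  x=-2.247: |R|=0.34221 <1
  x=-5.277: |R|=1.04289 >1
  x=-5.067: |R|=1.01063 >1
Interval (-5.0000, 0).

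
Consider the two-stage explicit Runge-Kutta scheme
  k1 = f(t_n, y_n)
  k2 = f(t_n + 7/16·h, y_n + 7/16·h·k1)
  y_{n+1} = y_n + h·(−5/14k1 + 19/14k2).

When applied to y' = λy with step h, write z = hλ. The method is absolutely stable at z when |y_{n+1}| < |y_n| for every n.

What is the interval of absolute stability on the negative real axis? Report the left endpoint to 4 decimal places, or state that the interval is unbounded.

Test eqn y'=λy, z=hλ:
  k1=λy_n ⇒ h·k1=z·y_n;  k2=λ(1+7/16z)y_n ⇒ h·k2=z(1+7/16z)y_n
  y_{n+1}/y_n = 1 − 5/14z + 19/14z(1+7/16z) = 1 + z + 19/32z²
  so R(z) = 1 + z + 19/32z².

Boundary: |R(x)|=1, x<0.
x=-1.07: |R|=0.6098
R=1: x+19/32x²=0 ⇒ x=−32/19=-1.6842; min R=1−1/(4·19/32)=0.5789>−1
Confirm numerically:
  x=-1.179: |R|=0.64634 <1
  x=-1.076: |R|=0.61143 <1
  x=-1.057: |R|=0.60637 <1
  x=-0.837: |R|=0.57896 <1
  x=-2.160: |R|=1.61020 >1
  x=-2.059: |R|=1.45819 >1
Stable set (-1.6842, 0).

(-1.6842, 0).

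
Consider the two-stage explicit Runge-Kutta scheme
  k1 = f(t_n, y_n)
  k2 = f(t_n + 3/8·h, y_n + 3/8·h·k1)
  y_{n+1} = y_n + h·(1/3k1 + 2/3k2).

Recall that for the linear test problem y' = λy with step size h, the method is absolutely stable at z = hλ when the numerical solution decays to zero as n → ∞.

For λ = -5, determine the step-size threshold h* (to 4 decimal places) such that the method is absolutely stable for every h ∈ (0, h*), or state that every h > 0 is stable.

(-4.0000,0); λ=-5 ⇒ h* = (4)/5 = 0.8000.

With y'=λy (z=hλ):
  k1=λy_n ⇒ h·k1=z·y_n;  k2=λ(1+3/8z)y_n ⇒ h·k2=z(1+3/8z)y_n
  y_{n+1}/y_n = 1 + 1/3z + 2/3z(1+3/8z) = 1 + z + 1/4z²
  ⇒ R(z) = 1 + z + 1/4z².

Solve |R(x)|<1 on ℝ⁻.
x=-1: |R|=0.2500
R=1: x+1/4x²=0 ⇒ x=−4=-4.0000; min R=1−1/(4·1/4)=0.0000>−1
Confirm numerically:
  x=-3.833: |R|=0.83997 <1
  x=-3.413: |R|=0.49914 <1
  x=-2.238: |R|=0.01416 <1
  x=-2.034: |R|=0.00029 <1
  x=-4.411: |R|=1.45323 >1
  x=-4.314: |R|=1.33865 >1
  x=-4.133: |R|=1.13742 >1
So |R|<1 on (-4.0000, 0).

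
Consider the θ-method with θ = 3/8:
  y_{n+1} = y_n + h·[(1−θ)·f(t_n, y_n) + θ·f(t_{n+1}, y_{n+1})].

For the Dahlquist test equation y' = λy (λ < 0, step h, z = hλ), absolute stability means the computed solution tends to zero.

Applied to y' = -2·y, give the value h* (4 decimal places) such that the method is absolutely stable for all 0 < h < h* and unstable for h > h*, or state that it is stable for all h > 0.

Test eqn y'=λy, z=hλ:
  y_{n+1} = y_n + z·[5/8·y_n + 3/8·y_{n+1}] ⇒ (1 − 3/8z)y_{n+1} = (1 + 5/8z)y_n
  R(z) = (1 + 5/8z)/(1 − 3/8z).

Need |R(x)|<1, x<0.
x=-0.77: |R|=0.4025
R=−1: 1+5/8x = −1+3/8x ⇒ -1/4x=2 ⇒ x=2/(-1/4)=-8.0000
Confirm numerically:
  x=-7.905: |R|=0.99401 <1
  x=-4.771: |R|=0.71057 <1
  x=-4.100: |R|=0.61576 <1
  x=-8.548: |R|=1.03258 >1
  x=-8.320: |R|=1.01942 >1
  x=-8.094: |R|=1.00582 >1
Stable set (-8.0000, 0).

(-8.0000,0); λ=-2 ⇒ h* = (8)/2 = 4.0000.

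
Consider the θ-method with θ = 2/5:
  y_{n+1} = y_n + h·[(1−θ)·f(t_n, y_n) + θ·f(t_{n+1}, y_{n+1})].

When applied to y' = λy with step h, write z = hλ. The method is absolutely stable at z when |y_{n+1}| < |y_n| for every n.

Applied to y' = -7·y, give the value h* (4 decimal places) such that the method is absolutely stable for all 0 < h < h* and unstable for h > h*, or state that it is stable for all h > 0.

On y'=λy, z=hλ:
  y_{n+1} = y_n + z·[3/5·y_n + 2/5·y_{n+1}] ⇒ (1 − 2/5z)y_{n+1} = (1 + 3/5z)y_n
  so R(z) = (1 + 3/5z)/(1 − 2/5z).

Need |R(x)|<1, x<0.
x=-0.67: |R|=0.4716
R=−1: 1+3/5x = −1+2/5x ⇒ -1/5x=2 ⇒ x=2/(-1/5)=-10.0000
Confirm numerically:
  x=-9.492: |R|=0.97882 <1
  x=-5.743: |R|=0.74178 <1
  x=-4.409: |R|=0.59538 <1
  x=-10.501: |R|=1.01927 >1
  x=-10.188: |R|=1.00741 >1
  x=-10.068: |R|=1.00271 >1
Stable set (-10.0000, 0).

(-10.0000,0); λ=-7 ⇒ h* = (10)/7 = 1.4286.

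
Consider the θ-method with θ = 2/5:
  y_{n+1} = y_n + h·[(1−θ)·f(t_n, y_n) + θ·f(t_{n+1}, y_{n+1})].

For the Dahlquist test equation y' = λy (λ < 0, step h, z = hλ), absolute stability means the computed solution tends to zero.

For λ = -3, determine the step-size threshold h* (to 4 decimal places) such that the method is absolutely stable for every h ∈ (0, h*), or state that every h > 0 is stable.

Set f=λy, z=hλ:
  y_{n+1} = y_n + z·[3/5·y_n + 2/5·y_{n+1}] ⇒ (1 − 2/5z)y_{n+1} = (1 + 3/5z)y_n
  Hence R(z) = (1 + 3/5z)/(1 − 2/5z).

Need |R(x)|<1, x<0.
x=-1.77: |R|=0.0363
R=−1: 1+3/5x = −1+2/5x ⇒ -1/5x=2 ⇒ x=2/(-1/5)=-10.0000
Confirm numerically:
  x=-9.763: |R|=0.99034 <1
  x=-9.597: |R|=0.98334 <1
  x=-6.050: |R|=0.76901 <1
  x=-4.907: |R|=0.65620 <1
  x=-10.566: |R|=1.02166 >1
  x=-10.154: |R|=1.00609 >1
  x=-10.027: |R|=1.00108 >1
So |R|<1 on (-10.0000, 0).

(-10.0000,0); λ=-3 ⇒ h* = (10)/3 = 3.3333.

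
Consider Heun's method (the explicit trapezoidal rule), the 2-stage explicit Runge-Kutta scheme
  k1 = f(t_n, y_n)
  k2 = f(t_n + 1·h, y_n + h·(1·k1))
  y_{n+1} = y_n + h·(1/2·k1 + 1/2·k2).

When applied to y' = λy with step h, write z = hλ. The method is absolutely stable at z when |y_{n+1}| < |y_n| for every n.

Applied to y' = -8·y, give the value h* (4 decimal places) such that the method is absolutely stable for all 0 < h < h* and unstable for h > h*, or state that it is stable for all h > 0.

(-2.0000,0); λ=-8 ⇒ h* = 0.2500.

On y'=λy, z=hλ:
  order 2, 2-stage ⇒ R(z)=1+z+z^2/2
  (e.g. R(-0.68)=0.55120, |R|=0.55120)

Find x<0 with |R(x)|<1.
x=-0.68: |R|=0.5512
|R(-2.08)|=1.0832 |R(-1.84)|=0.8528 |R(-1.02)|=0.5002
Bisect:
  x_lo=-2.4133 |R|=1.4987  x_hi=-0.1457 |R|=0.8649
  mid=-1.27949 |R|=0.53906 →hi
  mid=-1.84639 |R|=0.85819 →hi
  mid=-2.12984 |R|=1.13827 →lo
  mid=-1.98811 |R|=0.98819 →hi
  mid=-2.05898 |R|=1.06072 →lo
  mid=-2.02355 |R|=1.02382 →lo
  mid=-2.00583 |R|=1.00585 →lo
  ...
  [-2.00002,-1.99988] ⇒ x*=-2.0000
So |R|<1 on (-2.0000, 0).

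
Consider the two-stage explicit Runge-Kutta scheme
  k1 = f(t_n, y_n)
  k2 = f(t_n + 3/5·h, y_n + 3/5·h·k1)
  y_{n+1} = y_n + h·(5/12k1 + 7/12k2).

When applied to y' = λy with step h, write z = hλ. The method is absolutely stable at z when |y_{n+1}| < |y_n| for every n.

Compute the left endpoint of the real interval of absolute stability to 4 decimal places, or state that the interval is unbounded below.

z* = -2.8571.

With y'=λy (z=hλ):
  k1=λy_n ⇒ h·k1=z·y_n;  k2=λ(1+3/5z)y_n ⇒ h·k2=z(1+3/5z)y_n
  y_{n+1}/y_n = 1 + 5/12z + 7/12z(1+3/5z) = 1 + z + 7/20z²
  R(z) = 1 + z + 7/20z².

Find x<0 with |R(x)|<1.
x=-0.66: |R|=0.4925
R=1: x+7/20x²=0 ⇒ x=−20/7=-2.8571; min R=1−1/(4·7/20)=0.2857>−1
Confirm numerically:
  x=-2.323: |R|=0.56572 <1
  x=-2.059: |R|=0.42482 <1
  x=-1.590: |R|=0.29483 <1
  x=-1.342: |R|=0.28834 <1
  x=-3.223: |R|=1.41271 >1
  x=-3.120: |R|=1.28704 >1
  x=-2.932: |R|=1.07682 >1
So |R|<1 on (-2.8571, 0).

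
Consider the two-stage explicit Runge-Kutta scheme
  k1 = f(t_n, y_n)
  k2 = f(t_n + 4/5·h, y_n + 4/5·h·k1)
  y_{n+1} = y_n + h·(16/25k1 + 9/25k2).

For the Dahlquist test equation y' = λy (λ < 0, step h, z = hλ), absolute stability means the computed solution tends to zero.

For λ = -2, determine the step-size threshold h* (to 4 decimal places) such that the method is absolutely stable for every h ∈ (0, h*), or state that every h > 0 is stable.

(-3.4722,0); λ=-2 ⇒ h* = (125/36)/2 = 1.7361.

On y'=λy, z=hλ:
  k1=λy_n ⇒ h·k1=z·y_n;  k2=λ(1+4/5z)y_n ⇒ h·k2=z(1+4/5z)y_n
  y_{n+1}/y_n = 1 + 16/25z + 9/25z(1+4/5z) = 1 + z + 36/125z²
  Hence R(z) = 1 + z + 36/125z².

Boundary: |R(x)|=1, x<0.
x=-0.99: |R|=0.2923
R=1: x+36/125x²=0 ⇒ x=−125/36=-3.4722; min R=1−1/(4·36/125)=0.1319>−1
Confirm numerically:
  x=-3.388: |R|=0.91782 <1
  x=-2.478: |R|=0.29046 <1
  x=-1.779: |R|=0.13247 <1
  x=-3.960: |R|=1.55630 >1
  x=-3.849: |R|=1.41766 >1
Interval (-3.4722, 0).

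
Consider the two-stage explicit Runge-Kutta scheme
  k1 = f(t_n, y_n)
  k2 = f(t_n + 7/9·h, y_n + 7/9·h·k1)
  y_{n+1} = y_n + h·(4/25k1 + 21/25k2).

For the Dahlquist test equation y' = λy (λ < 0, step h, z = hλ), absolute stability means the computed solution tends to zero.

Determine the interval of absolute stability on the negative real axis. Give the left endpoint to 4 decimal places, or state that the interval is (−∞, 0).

Test eqn y'=λy, z=hλ:
  k1=λy_n ⇒ h·k1=z·y_n;  k2=λ(1+7/9z)y_n ⇒ h·k2=z(1+7/9z)y_n
  y_{n+1}/y_n = 1 + 4/25z + 21/25z(1+7/9z) = 1 + z + 49/75z²
  ⇒ R(z) = 1 + z + 49/75z².

Solve |R(x)|<1 on ℝ⁻.
x=-0.5: |R|=0.6633
R=1: x+49/75x²=0 ⇒ x=−75/49=-1.5306; min R=1−1/(4·49/75)=0.6173>−1
Confirm numerically:
  x=-1.486: |R|=0.95669 <1
  x=-1.163: |R|=0.72068 <1
  x=-1.084: |R|=0.68370 <1
  x=-2.080: |R|=1.74658 >1
  x=-1.619: |R|=1.09349 >1
  x=-1.582: |R|=1.05311 >1
So |R|<1 on (-1.5306, 0).

z∈(-1.5306,0).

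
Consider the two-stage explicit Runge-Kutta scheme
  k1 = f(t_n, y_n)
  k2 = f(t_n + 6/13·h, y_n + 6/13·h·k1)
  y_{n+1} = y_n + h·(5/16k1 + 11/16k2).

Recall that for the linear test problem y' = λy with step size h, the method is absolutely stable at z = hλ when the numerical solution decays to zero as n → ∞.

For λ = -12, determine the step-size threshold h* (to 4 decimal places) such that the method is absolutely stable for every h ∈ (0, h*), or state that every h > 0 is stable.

With y'=λy (z=hλ):
  k1=λy_n ⇒ h·k1=z·y_n;  k2=λ(1+6/13z)y_n ⇒ h·k2=z(1+6/13z)y_n
  y_{n+1}/y_n = 1 + 5/16z + 11/16z(1+6/13z) = 1 + z + 33/104z²
  R(z) = 1 + z + 33/104z².

Need |R(x)|<1, x<0.
x=-0.47: |R|=0.6001
R=1: x+33/104x²=0 ⇒ x=−104/33=-3.1515; min R=1−1/(4·33/104)=0.2121>−1
Confirm numerically:
  x=-2.620: |R|=0.55813 <1
  x=-2.512: |R|=0.49026 <1
  x=-2.451: |R|=0.45519 <1
  x=-1.478: |R|=0.21515 <1
  x=-3.696: |R|=1.63856 >1
  x=-3.317: |R|=1.17417 >1
Interval (-3.1515, 0).

(-3.1515,0); λ=-12 ⇒ h* = (104/33)/12 = 0.2626.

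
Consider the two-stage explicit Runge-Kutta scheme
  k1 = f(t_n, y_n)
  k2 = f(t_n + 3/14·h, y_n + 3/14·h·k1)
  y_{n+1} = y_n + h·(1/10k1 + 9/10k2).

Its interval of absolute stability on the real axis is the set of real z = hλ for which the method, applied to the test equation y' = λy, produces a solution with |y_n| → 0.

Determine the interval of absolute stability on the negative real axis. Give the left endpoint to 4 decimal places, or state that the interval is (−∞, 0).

z∈(-5.1852,0).

With y'=λy (z=hλ):
  k1=λy_n ⇒ h·k1=z·y_n;  k2=λ(1+3/14z)y_n ⇒ h·k2=z(1+3/14z)y_n
  y_{n+1}/y_n = 1 + 1/10z + 9/10z(1+3/14z) = 1 + z + 27/140z²
  so R(z) = 1 + z + 27/140z².

Boundary: |R(x)|=1, x<0.
x=-1.18: |R|=0.0885
R=1: x+27/140x²=0 ⇒ x=−140/27=-5.1852; min R=1−1/(4·27/140)=-0.2963>−1
Confirm numerically:
  x=-4.761: |R|=0.61052 <1
  x=-3.576: |R|=0.10979 <1
  x=-3.362: |R|=0.18213 <1
  x=-5.692: |R|=1.55635 >1
  x=-5.366: |R|=1.18712 >1
Stable set (-5.1852, 0).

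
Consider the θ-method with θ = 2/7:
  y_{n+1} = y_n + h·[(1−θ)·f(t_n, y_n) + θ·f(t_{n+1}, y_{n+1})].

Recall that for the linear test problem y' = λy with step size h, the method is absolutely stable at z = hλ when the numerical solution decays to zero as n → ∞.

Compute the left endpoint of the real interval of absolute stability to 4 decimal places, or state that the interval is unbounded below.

z* = -4.6667.

Test eqn y'=λy, z=hλ:
  y_{n+1} = y_n + z·[5/7·y_n + 2/7·y_{n+1}] ⇒ (1 − 2/7z)y_{n+1} = (1 + 5/7z)y_n
  so R(z) = (1 + 5/7z)/(1 − 2/7z).

Find x<0 with |R(x)|<1.
x=-1.28: |R|=0.0628
R=−1: 1+5/7x = −1+2/7x ⇒ -3/7x=2 ⇒ x=2/(-3/7)=-4.6667
Confirm numerically:
  x=-4.199: |R|=0.90888 <1
  x=-3.543: |R|=0.76068 <1
  x=-3.010: |R|=0.61828 <1
  x=-2.874: |R|=0.57813 <1
  x=-5.102: |R|=1.07591 >1
  x=-4.938: |R|=1.04823 >1
So |R|<1 on (-4.6667, 0).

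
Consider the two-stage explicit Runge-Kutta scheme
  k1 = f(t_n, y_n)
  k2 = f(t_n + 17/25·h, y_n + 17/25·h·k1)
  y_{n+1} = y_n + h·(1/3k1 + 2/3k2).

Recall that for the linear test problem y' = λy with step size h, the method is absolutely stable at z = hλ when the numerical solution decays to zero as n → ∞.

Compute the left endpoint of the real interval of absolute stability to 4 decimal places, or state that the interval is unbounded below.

z* = -2.2059.

Test eqn y'=λy, z=hλ:
  k1=λy_n ⇒ h·k1=z·y_n;  k2=λ(1+17/25z)y_n ⇒ h·k2=z(1+17/25z)y_n
  y_{n+1}/y_n = 1 + 1/3z + 2/3z(1+17/25z) = 1 + z + 34/75z²
  Hence R(z) = 1 + z + 34/75z².

Need |R(x)|<1, x<0.
x=-1.35: |R|=0.4762
R=1: x+34/75x²=0 ⇒ x=−75/34=-2.2059; min R=1−1/(4·34/75)=0.4485>−1
Confirm numerically:
  x=-1.898: |R|=0.73509 <1
  x=-1.864: |R|=0.71110 <1
  x=-0.940: |R|=0.46057 <1
  x=-2.495: |R|=1.32701 >1
  x=-2.290: |R|=1.08733 >1
  x=-2.261: |R|=1.05649 >1
Stable set (-2.2059, 0).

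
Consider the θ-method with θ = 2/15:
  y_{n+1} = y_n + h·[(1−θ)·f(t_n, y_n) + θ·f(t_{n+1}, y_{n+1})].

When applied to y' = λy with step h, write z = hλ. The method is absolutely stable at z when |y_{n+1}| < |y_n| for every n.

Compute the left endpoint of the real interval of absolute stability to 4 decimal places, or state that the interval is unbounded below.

z* = -2.7273.

With y'=λy (z=hλ):
  y_{n+1} = y_n + z·[13/15·y_n + 2/15·y_{n+1}] ⇒ (1 − 2/15z)y_{n+1} = (1 + 13/15z)y_n
  so R(z) = (1 + 13/15z)/(1 − 2/15z).

Find x<0 with |R(x)|<1.
x=-1.11: |R|=0.0331
R=−1: 1+13/15x = −1+2/15x ⇒ -11/15x=2 ⇒ x=2/(-11/15)=-2.7273
Confirm numerically:
  x=-2.678: |R|=0.97337 <1
  x=-2.102: |R|=0.64185 <1
  x=-1.993: |R|=0.57458 <1
  x=-3.243: |R|=1.26403 >1
  x=-3.131: |R|=1.20887 >1
  x=-2.800: |R|=1.03883 >1
Stable set (-2.7273, 0).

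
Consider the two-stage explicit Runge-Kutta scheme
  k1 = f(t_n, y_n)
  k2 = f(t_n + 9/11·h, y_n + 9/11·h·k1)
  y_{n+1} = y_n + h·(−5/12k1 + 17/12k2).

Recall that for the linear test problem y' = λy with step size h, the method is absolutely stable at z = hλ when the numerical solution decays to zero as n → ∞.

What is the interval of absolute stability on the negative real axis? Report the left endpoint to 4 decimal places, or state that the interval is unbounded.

On y'=λy, z=hλ:
  k1=λy_n ⇒ h·k1=z·y_n;  k2=λ(1+9/11z)y_n ⇒ h·k2=z(1+9/11z)y_n
  y_{n+1}/y_n = 1 − 5/12z + 17/12z(1+9/11z) = 1 + z + 51/44z²
  Hence R(z) = 1 + z + 51/44z².

Solve |R(x)|<1 on ℝ⁻.
x=-0.94: |R|=1.0842
R=1: x+51/44x²=0 ⇒ x=−44/51=-0.8627; min R=1−1/(4·51/44)=0.7843>−1
Confirm numerically:
  x=-0.731: |R|=0.88837 <1
  x=-0.642: |R|=0.83574 <1
  x=-0.628: |R|=0.82913 <1
  x=-1.340: |R|=1.74126 >1
  x=-1.253: |R|=1.56678 >1
Stable set (-0.8627, 0).

(-0.8627, 0).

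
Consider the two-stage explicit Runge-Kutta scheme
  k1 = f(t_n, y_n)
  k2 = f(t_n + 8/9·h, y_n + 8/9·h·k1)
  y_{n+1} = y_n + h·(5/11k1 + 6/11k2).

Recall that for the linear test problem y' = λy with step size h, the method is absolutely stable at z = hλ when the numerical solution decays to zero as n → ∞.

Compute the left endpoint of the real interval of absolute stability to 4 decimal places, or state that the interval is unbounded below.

left endpoint -2.0625.

Test eqn y'=λy, z=hλ:
  k1=λy_n ⇒ h·k1=z·y_n;  k2=λ(1+8/9z)y_n ⇒ h·k2=z(1+8/9z)y_n
  y_{n+1}/y_n = 1 + 5/11z + 6/11z(1+8/9z) = 1 + z + 16/33z²
  Hence R(z) = 1 + z + 16/33z².

Boundary: |R(x)|=1, x<0.
x=-0.92: |R|=0.4904
R=1: x+16/33x²=0 ⇒ x=−33/16=-2.0625; min R=1−1/(4·16/33)=0.4844>−1
Confirm numerically:
  x=-1.946: |R|=0.89008 <1
  x=-1.935: |R|=0.88038 <1
  x=-1.557: |R|=0.61839 <1
  x=-0.948: |R|=0.48774 <1
  x=-2.499: |R|=1.52888 >1
  x=-2.271: |R|=1.22958 >1
  x=-2.229: |R|=1.17994 >1
So |R|<1 on (-2.0625, 0).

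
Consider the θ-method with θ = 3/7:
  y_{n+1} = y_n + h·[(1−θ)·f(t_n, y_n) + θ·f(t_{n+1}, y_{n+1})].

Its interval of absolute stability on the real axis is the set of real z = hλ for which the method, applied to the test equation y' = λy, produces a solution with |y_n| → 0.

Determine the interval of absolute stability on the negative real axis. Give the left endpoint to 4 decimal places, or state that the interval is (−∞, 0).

(-14.0000, 0).

Test eqn y'=λy, z=hλ:
  y_{n+1} = y_n + z·[4/7·y_n + 3/7·y_{n+1}] ⇒ (1 − 3/7z)y_{n+1} = (1 + 4/7z)y_n
  so R(z) = (1 + 4/7z)/(1 − 3/7z).

Need |R(x)|<1, x<0.
x=-1.53: |R|=0.0759
R=−1: 1+4/7x = −1+3/7x ⇒ -1/7x=2 ⇒ x=2/(-1/7)=-14.0000
Confirm numerically:
  x=-10.954: |R|=0.92359 <1
  x=-10.722: |R|=0.91630 <1
  x=-9.313: |R|=0.86585 <1
  x=-8.922: |R|=0.84961 <1
  x=-14.366: |R|=1.00731 >1
  x=-14.353: |R|=1.00705 >1
Stable set (-14.0000, 0).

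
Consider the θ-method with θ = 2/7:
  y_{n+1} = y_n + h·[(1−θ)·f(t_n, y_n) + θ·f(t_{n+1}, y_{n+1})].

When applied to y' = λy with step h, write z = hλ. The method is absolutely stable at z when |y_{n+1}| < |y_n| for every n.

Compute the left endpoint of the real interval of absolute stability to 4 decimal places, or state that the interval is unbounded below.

On y'=λy, z=hλ:
  y_{n+1} = y_n + z·[5/7·y_n + 2/7·y_{n+1}] ⇒ (1 − 2/7z)y_{n+1} = (1 + 5/7z)y_n
  ⇒ R(z) = (1 + 5/7z)/(1 − 2/7z).

Find x<0 with |R(x)|<1.
x=-0.92: |R|=0.2715
R=−1: 1+5/7x = −1+2/7x ⇒ -3/7x=2 ⇒ x=2/(-3/7)=-4.6667
Confirm numerically:
  x=-3.741: |R|=0.80824 <1
  x=-3.601: |R|=0.77489 <1
  x=-2.625: |R|=0.50000 <1
  x=-5.230: |R|=1.09679 >1
  x=-4.990: |R|=1.05713 >1
  x=-4.753: |R|=1.01569 >1
So |R|<1 on (-4.6667, 0).

left endpoint -4.6667.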